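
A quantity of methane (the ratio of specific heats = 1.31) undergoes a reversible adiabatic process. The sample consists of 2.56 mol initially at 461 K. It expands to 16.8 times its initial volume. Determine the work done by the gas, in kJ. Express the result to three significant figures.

For a reversible adiabat TV^(γ−1) is constant, so T₂ = T₁ (V₁/V₂)^(γ−1).
T₂ = 461 × (1/16.8)^(0.31) = 192.2 K.
Q = 0, so ΔU = W_on_gas = nCᵥΔT with Cᵥ = R/(γ−1) = 26.82 J/(mol·K).
ΔU = 2.56 × 26.82 × (192.2 − 461) = -18450 J.
Work done by the gas = −ΔU = 18450 J.

W ≈ 18.5 kJ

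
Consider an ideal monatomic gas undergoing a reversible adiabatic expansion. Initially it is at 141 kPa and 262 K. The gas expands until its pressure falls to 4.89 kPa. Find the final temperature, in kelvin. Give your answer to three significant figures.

T₂ ≈ 68.3 K

Adiabatic: T₂/T₁ = (P₂/P₁)^((γ−1)/γ).
For a monatomic ideal gas γ = 5/3, so (γ−1)/γ = 2/5.
T₂ = 262 × (4.89/141)^(2/5) = 68.29 K.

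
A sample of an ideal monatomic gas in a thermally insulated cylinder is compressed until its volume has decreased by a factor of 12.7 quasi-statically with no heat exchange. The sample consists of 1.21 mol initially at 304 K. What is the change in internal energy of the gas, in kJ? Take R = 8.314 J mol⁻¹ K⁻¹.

ΔU ≈ 20.4 kJ

Adiabatic: T₁V₁^(γ−1) = T₂V₂^(γ−1) ⇒ T₂ = T₁ (V₁/V₂)^(γ−1).
γ = 5/3 for a monatomic ideal gas, so γ−1 = 2/3.
T₂ = 304 × 12.7^(2/3) = 1655 K.
Q = 0, so ΔU = W_on_gas = nCᵥΔT with Cᵥ = R/(γ−1) = 12.47 J/(mol·K).
ΔU = 1.21 × 12.47 × (1655 − 304) = 20380 J.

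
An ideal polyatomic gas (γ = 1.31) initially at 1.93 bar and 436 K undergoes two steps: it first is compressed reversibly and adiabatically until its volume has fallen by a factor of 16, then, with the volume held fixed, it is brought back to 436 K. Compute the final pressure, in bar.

Adiabatic step (PV^γ = const): P₂ = 1.93×16^(1.31) = 72.94 bar; T₂ = 436×16^(0.31) = 1030 K.
Isochoric: P₃ = P₂(T₃/T₂) = 72.94 × (436/1030) = 30.88 bar.

P₃ ≈ 30.9 bar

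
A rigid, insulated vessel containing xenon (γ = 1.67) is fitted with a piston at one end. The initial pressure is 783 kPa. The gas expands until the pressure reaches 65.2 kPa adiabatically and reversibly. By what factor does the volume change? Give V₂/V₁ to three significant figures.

V₂/V₁ ≈ 4.43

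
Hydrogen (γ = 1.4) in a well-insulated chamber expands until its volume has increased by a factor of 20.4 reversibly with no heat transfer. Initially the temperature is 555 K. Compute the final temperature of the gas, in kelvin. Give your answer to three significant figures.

For a reversible adiabat TV^(γ−1) is constant, so T₂ = T₁ (V₁/V₂)^(γ−1).
T₂ = 555 × (1/20.4)^(0.4) = 166.1 K.

T₂ ≈ 166 K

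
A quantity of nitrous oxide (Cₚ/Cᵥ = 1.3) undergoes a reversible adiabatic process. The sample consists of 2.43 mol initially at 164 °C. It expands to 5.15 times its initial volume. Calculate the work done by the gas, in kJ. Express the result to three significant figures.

W ≈ 11.4 kJ

Adiabatic: T₁V₁^(γ−1) = T₂V₂^(γ−1) ⇒ T₂ = T₁ (V₁/V₂)^(γ−1).
T₁ = 164 °C = 437.1 K.
T₂ = 437.1 × (1/5.15)^(0.3) = 267.4 K.
Q = 0, so ΔU = W_on_gas = nCᵥΔT with Cᵥ = R/(γ−1) = 27.71 J/(mol·K).
ΔU = 2.43 × 27.71 × (267.4 − 437.1) = -11430 J.
Work done by the gas = −ΔU = 11430 J.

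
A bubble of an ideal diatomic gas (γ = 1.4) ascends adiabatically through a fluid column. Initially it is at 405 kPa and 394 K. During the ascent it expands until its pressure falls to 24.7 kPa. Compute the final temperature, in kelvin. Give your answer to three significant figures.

T₂ ≈ 177 K

Adiabatic: T₂/T₁ = (P₂/P₁)^((γ−1)/γ).
T₂ = 394 × (24.7/405)^(0.286) = 177.2 K.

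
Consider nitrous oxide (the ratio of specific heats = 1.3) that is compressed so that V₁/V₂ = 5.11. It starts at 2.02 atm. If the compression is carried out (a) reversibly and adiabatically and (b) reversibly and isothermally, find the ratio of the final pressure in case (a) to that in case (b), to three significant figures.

P_adiabatic / P_isothermal ≈ 1.63

Isothermal: P_b = P₁(V₁/V₂) = 2.02×5.11.
Adiabatic: P_a = P₁(V₁/V₂)^γ = 2.02×5.11^(1.3).
P_a/P_b = (V₁/V₂)^(γ−1) = 5.11^(0.3) = 1.631.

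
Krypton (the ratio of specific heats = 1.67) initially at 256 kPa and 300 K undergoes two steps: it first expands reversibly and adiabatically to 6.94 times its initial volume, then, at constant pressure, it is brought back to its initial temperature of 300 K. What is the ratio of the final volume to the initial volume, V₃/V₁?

V₃/V₁ ≈ 25.4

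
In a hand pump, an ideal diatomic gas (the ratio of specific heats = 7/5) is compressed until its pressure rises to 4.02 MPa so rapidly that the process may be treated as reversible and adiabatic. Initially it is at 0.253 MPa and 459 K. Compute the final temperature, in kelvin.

T₂ ≈ 1010 K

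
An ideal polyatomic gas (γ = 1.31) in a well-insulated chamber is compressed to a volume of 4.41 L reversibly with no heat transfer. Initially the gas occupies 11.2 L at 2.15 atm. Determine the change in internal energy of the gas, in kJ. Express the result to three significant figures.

ΔU ≈ 2.64 kJ

P₂ = P₁(V₁/V₂)^γ = 2.15×(11.2/4.41)^(1.31) = 7.29 atm.
For a reversible adiabat, W_by_gas = (P₁V₁ − P₂V₂)/(γ−1).
W_by = (217800×0.0112 − 738600×0.00441) / (0.31) = -2637 J.
Q = 0 ⇒ ΔU = −W_by = 2637 J.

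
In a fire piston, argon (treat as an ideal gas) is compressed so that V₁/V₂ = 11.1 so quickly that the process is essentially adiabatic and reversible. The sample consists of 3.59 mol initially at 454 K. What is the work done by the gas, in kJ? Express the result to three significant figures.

W ≈ -80.8 kJ

Adiabatic: T₁V₁^(γ−1) = T₂V₂^(γ−1) ⇒ T₂ = T₁ (V₁/V₂)^(γ−1).
γ = 5/3 for a monatomic ideal gas, so γ−1 = 2/3.
T₂ = 454 × 11.1^(2/3) = 2259 K.
Q = 0, so ΔU = W_on_gas = nCᵥΔT with Cᵥ = R/(γ−1) = 12.47 J/(mol·K).
ΔU = 3.59 × 12.47 × (2259 − 454) = 80820 J.
Work done by the gas = −ΔU = -80820 J.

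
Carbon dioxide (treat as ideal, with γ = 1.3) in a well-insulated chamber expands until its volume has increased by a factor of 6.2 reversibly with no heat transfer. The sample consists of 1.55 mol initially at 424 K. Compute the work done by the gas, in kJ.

W ≈ 7.68 kJ

Adiabatic: T₁V₁^(γ−1) = T₂V₂^(γ−1) ⇒ T₂ = T₁ (V₁/V₂)^(γ−1).
T₂ = 424 × (1/6.2)^(0.3) = 245.3 K.
Q = 0, so ΔU = W_on_gas = nCᵥΔT with Cᵥ = R/(γ−1) = 27.71 J/(mol·K).
ΔU = 1.55 × 27.71 × (245.3 − 424) = -7677 J.
Work done by the gas = −ΔU = 7677 J.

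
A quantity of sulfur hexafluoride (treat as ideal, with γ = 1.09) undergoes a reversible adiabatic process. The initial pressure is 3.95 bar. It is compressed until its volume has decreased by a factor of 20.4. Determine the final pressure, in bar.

Adiabatic: P₁V₁^γ = P₂V₂^γ ⇒ P₂ = P₁ (V₁/V₂)^γ.
P₂ = 3.95 × 20.4^(1.09) = 105.7 bar.

P₂ ≈ 106 bar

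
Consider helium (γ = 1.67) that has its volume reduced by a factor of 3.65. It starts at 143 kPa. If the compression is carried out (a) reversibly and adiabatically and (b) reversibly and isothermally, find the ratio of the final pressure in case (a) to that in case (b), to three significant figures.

Isothermal: P_b = P₁(V₁/V₂) = 143×3.65.
Adiabatic: P_a = P₁(V₁/V₂)^γ = 143×3.65^(1.67).
P_a/P_b = (V₁/V₂)^(γ−1) = 3.65^(0.67) = 2.381.

P_adiabatic / P_isothermal ≈ 2.38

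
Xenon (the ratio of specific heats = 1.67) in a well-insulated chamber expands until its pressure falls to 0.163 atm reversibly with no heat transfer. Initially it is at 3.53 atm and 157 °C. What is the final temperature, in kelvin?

T₂ ≈ 125 K

Adiabatic: T₂/T₁ = (P₂/P₁)^((γ−1)/γ).
T₁ = 157 °C = 430.1 K.
T₂ = 430.1 × (0.163/3.53)^(0.401) = 125.3 K.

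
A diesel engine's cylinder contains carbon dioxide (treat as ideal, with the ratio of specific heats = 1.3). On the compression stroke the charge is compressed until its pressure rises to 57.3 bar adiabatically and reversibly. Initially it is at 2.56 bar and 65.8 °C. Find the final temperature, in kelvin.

T₂ ≈ 694 K

Along an adiabat T P^((1−γ)/γ) is constant, so T₂ = T₁ (P₂/P₁)^((γ−1)/γ).
T₁ = 65.8 °C = 338.9 K.
T₂ = 338.9 × (57.3/2.56)^(0.231) = 694.5 K.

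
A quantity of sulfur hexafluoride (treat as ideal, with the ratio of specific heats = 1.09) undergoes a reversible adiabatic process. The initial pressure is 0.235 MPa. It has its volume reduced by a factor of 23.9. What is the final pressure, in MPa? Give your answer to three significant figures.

P₂ ≈ 7.47 MPa

Adiabatic: P₁V₁^γ = P₂V₂^γ ⇒ P₂ = P₁ (V₁/V₂)^γ.
P₂ = 0.235 × 23.9^(1.09) = 7.473 MPa.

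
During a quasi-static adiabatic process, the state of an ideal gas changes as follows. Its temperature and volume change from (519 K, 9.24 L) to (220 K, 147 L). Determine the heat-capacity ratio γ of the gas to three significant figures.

TV^(γ−1) = const ⇒ γ − 1 = ln(T₂/T₁) / ln(V₁/V₂).
γ = 1 + ln(220/519) / ln(9.24/147) = 1.31.

γ ≈ 1.31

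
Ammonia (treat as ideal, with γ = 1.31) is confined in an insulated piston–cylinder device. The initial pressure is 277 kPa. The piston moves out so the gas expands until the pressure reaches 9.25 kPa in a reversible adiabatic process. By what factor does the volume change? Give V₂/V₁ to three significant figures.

From PV^γ = const, V₂/V₁ = (P₁/P₂)^(1/γ).
V₂/V₁ = (277/9.25)^(0.763) = 13.4.

V₂/V₁ ≈ 13.4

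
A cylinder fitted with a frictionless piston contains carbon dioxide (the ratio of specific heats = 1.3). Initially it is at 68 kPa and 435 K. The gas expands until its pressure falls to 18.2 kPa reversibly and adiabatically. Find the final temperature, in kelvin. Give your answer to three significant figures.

T₂ ≈ 321 K

Adiabatic: T₂/T₁ = (P₂/P₁)^((γ−1)/γ).
T₂ = 435 × (18.2/68)^(0.231) = 320.9 K.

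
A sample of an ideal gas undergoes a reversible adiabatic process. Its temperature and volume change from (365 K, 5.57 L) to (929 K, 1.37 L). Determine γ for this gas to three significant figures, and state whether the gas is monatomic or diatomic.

γ ≈ 1.67; monatomic

TV^(γ−1) = const ⇒ γ − 1 = ln(T₂/T₁) / ln(V₁/V₂).
γ = 1 + ln(929/365) / ln(5.57/1.37) = 1.666.
γ ≈ 1.67 is close to 5/3, so the gas is monatomic.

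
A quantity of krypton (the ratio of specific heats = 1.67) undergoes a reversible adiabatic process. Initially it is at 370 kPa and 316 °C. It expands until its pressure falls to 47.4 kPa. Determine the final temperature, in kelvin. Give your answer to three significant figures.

Adiabatic: T₂/T₁ = (P₂/P₁)^((γ−1)/γ).
T₁ = 316 °C = 589.1 K.
T₂ = 589.1 × (47.4/370)^(0.401) = 258.3 K.

T₂ ≈ 258 K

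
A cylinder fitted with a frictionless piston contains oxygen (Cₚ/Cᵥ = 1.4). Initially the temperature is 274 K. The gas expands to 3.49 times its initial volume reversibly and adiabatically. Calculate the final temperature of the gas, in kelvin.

Adiabatic: T₁V₁^(γ−1) = T₂V₂^(γ−1) ⇒ T₂ = T₁ (V₁/V₂)^(γ−1).
T₂ = 274 × (1/3.49)^(0.4) = 166.2 K.

T₂ ≈ 166 K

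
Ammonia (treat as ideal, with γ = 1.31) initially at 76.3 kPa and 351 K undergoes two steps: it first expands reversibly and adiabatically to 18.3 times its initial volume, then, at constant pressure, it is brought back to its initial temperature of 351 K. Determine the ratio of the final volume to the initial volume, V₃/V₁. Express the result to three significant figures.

Adiabatic step: V₂/V₁ = 18.3; T₂ = T₁·(1/18.3)^(0.31) = 142.5 K.
Isobaric step: V₃/V₂ = T₃/T₂ = 351/142.5.
V₃/V₁ = (V₂/V₁)(V₃/V₂) = 18.3 × (351/142.5) = 45.06.

V₃/V₁ ≈ 45.1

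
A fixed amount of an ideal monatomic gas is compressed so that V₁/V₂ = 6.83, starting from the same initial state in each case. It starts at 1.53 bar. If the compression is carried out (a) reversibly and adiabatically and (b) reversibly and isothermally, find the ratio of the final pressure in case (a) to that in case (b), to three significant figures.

For a monatomic ideal gas γ = 5/3.
Isothermal: P_b = P₁(V₁/V₂) = 1.53×6.83.
Adiabatic: P_a = P₁(V₁/V₂)^γ = 1.53×6.83^(5/3).
P_a/P_b = (V₁/V₂)^(γ−1) = 6.83^(2/3) = 3.6.

P_adiabatic / P_isothermal ≈ 3.60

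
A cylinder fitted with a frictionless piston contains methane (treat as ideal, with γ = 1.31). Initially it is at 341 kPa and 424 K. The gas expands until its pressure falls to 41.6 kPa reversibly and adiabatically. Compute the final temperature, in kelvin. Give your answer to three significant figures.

T₂ ≈ 258 K

Adiabatic: T₂/T₁ = (P₂/P₁)^((γ−1)/γ).
T₂ = 424 × (41.6/341)^(0.237) = 257.7 K.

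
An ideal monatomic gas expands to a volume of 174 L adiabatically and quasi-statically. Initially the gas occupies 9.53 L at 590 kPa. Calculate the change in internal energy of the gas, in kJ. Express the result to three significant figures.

ΔU ≈ -7.22 kJ

γ = 5/3 for a monatomic ideal gas.
P₂ = P₁(V₁/V₂)^γ = 590×(9.53/174)^(5/3) = 4.66 kPa.
For a reversible adiabat, W_by_gas = (P₁V₁ − P₂V₂)/(γ−1).
W_by = (590000×0.00953 − 4660×0.174) / (2/3) = 7218 J.
Q = 0 ⇒ ΔU = −W_by = -7218 J.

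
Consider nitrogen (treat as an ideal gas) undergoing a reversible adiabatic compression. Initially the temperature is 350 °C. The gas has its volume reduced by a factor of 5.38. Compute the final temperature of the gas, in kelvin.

Adiabatic: T₁V₁^(γ−1) = T₂V₂^(γ−1) ⇒ T₂ = T₁ (V₁/V₂)^(γ−1).
For a diatomic ideal gas γ = 7/5, so γ−1 = 2/5.
T₁ = 350 °C = 623.1 K.
T₂ = 623.1 × 5.38^(2/5) = 1222 K.

T₂ ≈ 1220 K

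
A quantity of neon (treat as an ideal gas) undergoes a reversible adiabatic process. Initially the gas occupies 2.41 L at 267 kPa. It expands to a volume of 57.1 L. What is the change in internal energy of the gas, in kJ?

γ = 5/3 for a monatomic ideal gas.
P₂ = P₁(V₁/V₂)^γ = 267×(2.41/57.1)^(5/3) = 1.366 kPa.
For a reversible adiabat, W_by_gas = (P₁V₁ − P₂V₂)/(γ−1).
W_by = (267000×0.00241 − 1366×0.0571) / (2/3) = 848.2 J.
Q = 0 ⇒ ΔU = −W_by = -848.2 J.

ΔU ≈ -0.848 kJ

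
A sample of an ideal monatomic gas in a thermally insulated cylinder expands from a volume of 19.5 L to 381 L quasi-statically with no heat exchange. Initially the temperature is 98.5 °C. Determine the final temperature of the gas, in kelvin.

T₂ ≈ 51.2 K

Adiabatic: T₁V₁^(γ−1) = T₂V₂^(γ−1) ⇒ T₂ = T₁ (V₁/V₂)^(γ−1).
For a monatomic ideal gas γ = 5/3, so γ−1 = 2/3.
T₁ = 98.5 °C = 371.6 K.
T₂ = 371.6 × (19.5/381)^(2/3) = 51.23 K.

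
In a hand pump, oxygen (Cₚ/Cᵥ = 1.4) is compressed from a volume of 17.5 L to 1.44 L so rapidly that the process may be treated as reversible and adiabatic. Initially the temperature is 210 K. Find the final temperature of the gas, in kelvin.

T₂ ≈ 570 K

Adiabatic: T₁V₁^(γ−1) = T₂V₂^(γ−1) ⇒ T₂ = T₁ (V₁/V₂)^(γ−1).
T₂ = 210 × (17.5/1.44)^(0.4) = 570.3 K.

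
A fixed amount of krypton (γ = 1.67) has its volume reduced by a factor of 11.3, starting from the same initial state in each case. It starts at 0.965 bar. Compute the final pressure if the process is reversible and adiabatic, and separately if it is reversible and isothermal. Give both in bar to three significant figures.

Isothermal: P₂ = P₁(V₁/V₂) = 0.965×11.3 = 10.9 bar.
Adiabatic: P₂ = P₁(V₁/V₂)^γ = 0.965×11.3^(1.67) = 55.36 bar.

adiabatic: 55.4 bar; isothermal: 10.9 bar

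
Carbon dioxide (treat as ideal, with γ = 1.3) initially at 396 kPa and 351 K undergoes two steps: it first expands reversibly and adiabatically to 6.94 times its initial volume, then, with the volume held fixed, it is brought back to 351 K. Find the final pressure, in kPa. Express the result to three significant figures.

Adiabatic step (PV^γ = const): P₂ = 396×(1/6.94)^(1.3) = 31.91 kPa; T₂ = 351×(1/6.94)^(0.3) = 196.3 K.
Isochoric: P₃ = P₂(T₃/T₂) = 31.91 × (351/196.3) = 57.06 kPa.

P₃ ≈ 57.1 kPa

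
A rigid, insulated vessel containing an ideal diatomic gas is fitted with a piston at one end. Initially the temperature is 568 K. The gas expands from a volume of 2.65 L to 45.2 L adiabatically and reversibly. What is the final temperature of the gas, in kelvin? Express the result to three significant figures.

T₂ ≈ 183 K

For a reversible adiabat TV^(γ−1) is constant, so T₂ = T₁ (V₁/V₂)^(γ−1).
For a diatomic ideal gas γ = 7/5, so γ−1 = 2/5.
T₂ = 568 × (2.65/45.2)^(2/5) = 182.6 K.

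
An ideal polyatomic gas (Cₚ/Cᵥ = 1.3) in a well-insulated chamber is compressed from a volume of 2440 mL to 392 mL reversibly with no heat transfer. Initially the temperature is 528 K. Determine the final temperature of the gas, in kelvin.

For a reversible adiabat TV^(γ−1) is constant, so T₂ = T₁ (V₁/V₂)^(γ−1).
T₂ = 528 × (2440/392)^(0.3) = 913.8 K.

T₂ ≈ 914 K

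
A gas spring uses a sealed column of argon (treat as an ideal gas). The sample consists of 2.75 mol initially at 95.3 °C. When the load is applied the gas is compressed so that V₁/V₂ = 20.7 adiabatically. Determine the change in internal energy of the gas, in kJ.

Adiabatic: T₁V₁^(γ−1) = T₂V₂^(γ−1) ⇒ T₂ = T₁ (V₁/V₂)^(γ−1).
γ = 5/3 for a monatomic ideal gas, so γ−1 = 2/3.
T₁ = 95.3 °C = 368.4 K.
T₂ = 368.4 × 20.7^(2/3) = 2778 K.
Q = 0, so ΔU = W_on_gas = nCᵥΔT with Cᵥ = R/(γ−1) = 12.47 J/(mol·K).
ΔU = 2.75 × 12.47 × (2778 − 368.4) = 82630 J.

ΔU ≈ 82.6 kJ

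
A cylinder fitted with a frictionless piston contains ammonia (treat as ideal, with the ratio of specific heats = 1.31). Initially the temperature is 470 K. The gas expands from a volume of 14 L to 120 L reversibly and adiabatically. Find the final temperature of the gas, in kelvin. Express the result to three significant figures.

Adiabatic: T₁V₁^(γ−1) = T₂V₂^(γ−1) ⇒ T₂ = T₁ (V₁/V₂)^(γ−1).
T₂ = 470 × (14/120)^(0.31) = 241.5 K.

T₂ ≈ 241 K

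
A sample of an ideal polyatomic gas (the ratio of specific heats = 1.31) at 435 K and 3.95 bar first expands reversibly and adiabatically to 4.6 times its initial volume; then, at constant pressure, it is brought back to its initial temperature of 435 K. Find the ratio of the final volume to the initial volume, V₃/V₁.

V₃/V₁ ≈ 7.38

Adiabatic step: V₂/V₁ = 4.6; T₂ = T₁·(1/4.6)^(0.31) = 271 K.
Isobaric step: V₃/V₂ = T₃/T₂ = 435/271.
V₃/V₁ = (V₂/V₁)(V₃/V₂) = 4.6 × (435/271) = 7.383.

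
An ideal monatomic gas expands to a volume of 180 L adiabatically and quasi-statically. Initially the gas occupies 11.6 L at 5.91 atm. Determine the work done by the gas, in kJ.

W ≈ 8.74 kJ

γ = 5/3 for a monatomic ideal gas.
P₂ = P₁(V₁/V₂)^γ = 5.91×(11.6/180)^(5/3) = 0.06122 atm.
For a reversible adiabat, W_by_gas = (P₁V₁ − P₂V₂)/(γ−1).
W_by = (598800×0.0116 − 6203×0.18) / (2/3) = 8745 J.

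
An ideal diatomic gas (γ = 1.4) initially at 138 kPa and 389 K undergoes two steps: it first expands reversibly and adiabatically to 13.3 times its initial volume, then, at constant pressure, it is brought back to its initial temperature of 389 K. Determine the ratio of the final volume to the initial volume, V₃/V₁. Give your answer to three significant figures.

V₃/V₁ ≈ 37.4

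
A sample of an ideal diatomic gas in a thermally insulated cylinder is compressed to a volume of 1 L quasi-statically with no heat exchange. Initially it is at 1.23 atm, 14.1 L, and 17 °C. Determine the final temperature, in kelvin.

T₂ ≈ 836 K

For a reversible adiabat TV^(γ−1) is constant, so T₂ = T₁ (V₁/V₂)^(γ−1).
γ = 7/5 for a diatomic ideal gas.
T₁ = 17 °C = 290.1 K.
T₂ = 290.1 × (14.1/1)^(2/5) = 836.2 K.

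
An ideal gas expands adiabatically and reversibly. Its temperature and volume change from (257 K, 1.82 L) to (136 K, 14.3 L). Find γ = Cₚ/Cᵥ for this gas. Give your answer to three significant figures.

TV^(γ−1) = const ⇒ γ − 1 = ln(T₂/T₁) / ln(V₁/V₂).
γ = 1 + ln(136/257) / ln(1.82/14.3) = 1.309.

γ ≈ 1.31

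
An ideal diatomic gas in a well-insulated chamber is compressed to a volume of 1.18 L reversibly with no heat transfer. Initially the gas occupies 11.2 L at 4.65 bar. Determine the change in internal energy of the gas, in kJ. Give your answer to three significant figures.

γ = 7/5 for a diatomic ideal gas.
P₂ = P₁(V₁/V₂)^γ = 4.65×(11.2/1.18)^(7/5) = 108.6 bar.
For a reversible adiabat, W_by_gas = (P₁V₁ − P₂V₂)/(γ−1).
W_by = (465000×0.0112 − 1.086×10^7×0.00118) / (2/5) = -19010 J.
Q = 0 ⇒ ΔU = −W_by = 19010 J.

ΔU ≈ 19.0 kJ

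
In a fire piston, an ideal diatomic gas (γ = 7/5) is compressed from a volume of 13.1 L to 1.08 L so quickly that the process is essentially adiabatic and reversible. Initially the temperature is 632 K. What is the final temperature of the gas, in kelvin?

T₂ ≈ 1710 K

Adiabatic: T₁V₁^(γ−1) = T₂V₂^(γ−1) ⇒ T₂ = T₁ (V₁/V₂)^(γ−1).
T₂ = 632 × (13.1/1.08)^(2/5) = 1715 K.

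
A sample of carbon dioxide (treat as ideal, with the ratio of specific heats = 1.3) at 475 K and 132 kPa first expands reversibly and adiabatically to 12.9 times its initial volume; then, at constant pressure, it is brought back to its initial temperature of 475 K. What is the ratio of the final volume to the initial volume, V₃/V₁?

V₃/V₁ ≈ 27.8

Adiabatic step: V₂/V₁ = 12.9; T₂ = T₁·(1/12.9)^(0.3) = 220.6 K.
Isobaric step: V₃/V₂ = T₃/T₂ = 475/220.6.
V₃/V₁ = (V₂/V₁)(V₃/V₂) = 12.9 × (475/220.6) = 27.78.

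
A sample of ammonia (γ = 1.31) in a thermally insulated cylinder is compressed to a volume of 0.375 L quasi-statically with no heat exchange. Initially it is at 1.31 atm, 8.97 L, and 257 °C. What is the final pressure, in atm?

Adiabatic: P₁V₁^γ = P₂V₂^γ ⇒ P₂ = P₁ (V₁/V₂)^γ.
P₂ = 1.31 × (8.97/0.375)^(1.31) = 83.84 atm.

P₂ ≈ 83.8 atm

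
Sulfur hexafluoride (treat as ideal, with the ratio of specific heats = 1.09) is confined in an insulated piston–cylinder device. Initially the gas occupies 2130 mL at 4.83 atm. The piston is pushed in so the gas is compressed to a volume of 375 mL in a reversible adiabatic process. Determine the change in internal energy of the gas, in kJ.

ΔU ≈ 1.96 kJ

P₂ = P₁(V₁/V₂)^γ = 4.83×(2130/375)^(1.09) = 32.08 atm.
For a reversible adiabat, W_by_gas = (P₁V₁ − P₂V₂)/(γ−1).
W_by = (489400×0.00213 − 3.25×10^6×0.000375) / (0.09) = -1960 J.
Q = 0 ⇒ ΔU = −W_by = 1960 J.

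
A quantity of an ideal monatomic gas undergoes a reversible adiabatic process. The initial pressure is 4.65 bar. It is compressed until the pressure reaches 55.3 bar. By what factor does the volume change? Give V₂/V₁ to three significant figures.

From PV^γ = const, V₂/V₁ = (P₁/P₂)^(1/γ).
For a monatomic ideal gas γ = 5/3.
V₂/V₁ = (4.65/55.3)^(3/5) = 0.2264.

V₂/V₁ ≈ 0.226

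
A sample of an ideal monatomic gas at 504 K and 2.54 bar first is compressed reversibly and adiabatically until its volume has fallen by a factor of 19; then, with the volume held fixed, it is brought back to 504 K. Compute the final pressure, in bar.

For a monatomic ideal gas γ = 5/3.
Adiabatic step (PV^γ = const): P₂ = 2.54×19^(5/3) = 343.6 bar; T₂ = 504×19^(2/3) = 3589 K.
Isochoric: P₃ = P₂(T₃/T₂) = 343.6 × (504/3589) = 48.26 bar.

P₃ ≈ 48.3 bar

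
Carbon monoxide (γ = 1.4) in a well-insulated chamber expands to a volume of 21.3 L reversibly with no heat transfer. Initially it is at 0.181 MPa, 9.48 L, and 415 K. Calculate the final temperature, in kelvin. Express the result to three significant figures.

T₂ ≈ 300 K

Adiabatic: T₁V₁^(γ−1) = T₂V₂^(γ−1) ⇒ T₂ = T₁ (V₁/V₂)^(γ−1).
T₂ = 415 × (9.48/21.3)^(0.4) = 300.2 K.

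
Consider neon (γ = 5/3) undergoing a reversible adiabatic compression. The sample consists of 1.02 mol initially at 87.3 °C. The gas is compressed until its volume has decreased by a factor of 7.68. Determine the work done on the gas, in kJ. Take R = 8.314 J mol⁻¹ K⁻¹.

For a reversible adiabat TV^(γ−1) is constant, so T₂ = T₁ (V₁/V₂)^(γ−1).
T₁ = 87.3 °C = 360.4 K.
T₂ = 360.4 × 7.68^(2/3) = 1403 K.
Q = 0, so ΔU = W_on_gas = nCᵥΔT with Cᵥ = R/(γ−1) = 12.47 J/(mol·K).
ΔU = 1.02 × 12.47 × (1403 − 360.4) = 13260 J.

W ≈ 13.3 kJ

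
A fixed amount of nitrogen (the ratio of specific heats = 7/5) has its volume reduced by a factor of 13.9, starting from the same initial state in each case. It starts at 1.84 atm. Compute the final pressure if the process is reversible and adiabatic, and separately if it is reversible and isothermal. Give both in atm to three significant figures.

adiabatic: 73.3 atm; isothermal: 25.6 atm

Isothermal: P₂ = P₁(V₁/V₂) = 1.84×13.9 = 25.58 atm.
Adiabatic: P₂ = P₁(V₁/V₂)^γ = 1.84×13.9^(7/5) = 73.29 atm.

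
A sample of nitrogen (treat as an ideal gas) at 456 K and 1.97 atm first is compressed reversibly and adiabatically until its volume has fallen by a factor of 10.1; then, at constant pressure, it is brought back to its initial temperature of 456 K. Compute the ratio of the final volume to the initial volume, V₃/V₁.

V₃/V₁ ≈ 0.0393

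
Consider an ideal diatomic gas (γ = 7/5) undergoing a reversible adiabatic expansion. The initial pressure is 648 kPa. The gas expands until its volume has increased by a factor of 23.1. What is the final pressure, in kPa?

P₂ ≈ 7.99 kPa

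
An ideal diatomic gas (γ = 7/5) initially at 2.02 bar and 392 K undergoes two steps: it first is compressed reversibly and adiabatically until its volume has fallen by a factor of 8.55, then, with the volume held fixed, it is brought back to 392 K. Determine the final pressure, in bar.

P₃ ≈ 17.3 bar

Adiabatic step (PV^γ = const): P₂ = 2.02×8.55^(7/5) = 40.75 bar; T₂ = 392×8.55^(2/5) = 924.9 K.
Isochoric: P₃ = P₂(T₃/T₂) = 40.75 × (392/924.9) = 17.27 bar.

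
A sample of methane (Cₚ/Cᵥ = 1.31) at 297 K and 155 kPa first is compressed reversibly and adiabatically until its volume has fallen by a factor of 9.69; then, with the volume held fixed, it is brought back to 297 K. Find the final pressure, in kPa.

Adiabatic step (PV^γ = const): P₂ = 155×9.69^(1.31) = 3037 kPa; T₂ = 297×9.69^(0.31) = 600.5 K.
Isochoric: P₃ = P₂(T₃/T₂) = 3037 × (297/600.5) = 1502 kPa.

P₃ ≈ 1500 kPa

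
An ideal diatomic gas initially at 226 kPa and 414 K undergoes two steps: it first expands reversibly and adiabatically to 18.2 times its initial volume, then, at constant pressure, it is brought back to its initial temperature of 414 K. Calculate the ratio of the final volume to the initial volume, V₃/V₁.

V₃/V₁ ≈ 58.1

For a diatomic ideal gas γ = 7/5.
Adiabatic step: V₂/V₁ = 18.2; T₂ = T₁·(1/18.2)^(2/5) = 129.7 K.
Isobaric step: V₃/V₂ = T₃/T₂ = 414/129.7.
V₃/V₁ = (V₂/V₁)(V₃/V₂) = 18.2 × (414/129.7) = 58.09.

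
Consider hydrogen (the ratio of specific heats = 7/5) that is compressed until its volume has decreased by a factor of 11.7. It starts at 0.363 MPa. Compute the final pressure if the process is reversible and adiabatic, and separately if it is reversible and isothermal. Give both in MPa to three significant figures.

Isothermal: P₂ = P₁(V₁/V₂) = 0.363×11.7 = 4.247 MPa.
Adiabatic: P₂ = P₁(V₁/V₂)^γ = 0.363×11.7^(7/5) = 11.36 MPa.

adiabatic: 11.4 MPa; isothermal: 4.25 MPa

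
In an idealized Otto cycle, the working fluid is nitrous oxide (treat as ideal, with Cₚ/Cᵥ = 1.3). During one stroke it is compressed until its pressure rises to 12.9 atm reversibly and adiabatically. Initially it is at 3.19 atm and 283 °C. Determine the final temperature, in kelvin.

T₂ ≈ 768 K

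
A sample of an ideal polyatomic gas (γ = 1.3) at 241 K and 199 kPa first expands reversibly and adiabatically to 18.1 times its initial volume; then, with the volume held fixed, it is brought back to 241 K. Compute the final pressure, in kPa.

Adiabatic step (PV^γ = const): P₂ = 199×(1/18.1)^(1.3) = 4.612 kPa; T₂ = 241×(1/18.1)^(0.3) = 101.1 K.
Isochoric: P₃ = P₂(T₃/T₂) = 4.612 × (241/101.1) = 10.99 kPa.

P₃ ≈ 11.0 kPa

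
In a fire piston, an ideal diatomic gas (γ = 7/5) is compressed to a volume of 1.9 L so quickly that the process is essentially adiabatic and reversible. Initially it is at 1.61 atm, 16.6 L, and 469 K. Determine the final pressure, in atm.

Since PV^γ is constant along a reversible adiabat, P₂ = P₁ (V₁/V₂)^γ.
P₂ = 1.61 × (16.6/1.9)^(7/5) = 33.48 atm.

P₂ ≈ 33.5 atm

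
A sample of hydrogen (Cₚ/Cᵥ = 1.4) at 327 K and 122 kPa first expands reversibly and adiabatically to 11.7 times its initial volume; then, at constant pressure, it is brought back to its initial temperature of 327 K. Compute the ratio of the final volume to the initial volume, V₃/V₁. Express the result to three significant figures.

Adiabatic step: V₂/V₁ = 11.7; T₂ = T₁·(1/11.7)^(0.4) = 122.3 K.
Isobaric step: V₃/V₂ = T₃/T₂ = 327/122.3.
V₃/V₁ = (V₂/V₁)(V₃/V₂) = 11.7 × (327/122.3) = 31.29.

V₃/V₁ ≈ 31.3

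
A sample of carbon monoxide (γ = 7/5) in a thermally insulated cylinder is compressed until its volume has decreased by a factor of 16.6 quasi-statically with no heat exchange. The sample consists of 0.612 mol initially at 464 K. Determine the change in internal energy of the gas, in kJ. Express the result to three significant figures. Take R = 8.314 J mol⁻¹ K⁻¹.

Adiabatic: T₁V₁^(γ−1) = T₂V₂^(γ−1) ⇒ T₂ = T₁ (V₁/V₂)^(γ−1).
T₂ = 464 × 16.6^(2/5) = 1427 K.
Q = 0, so ΔU = W_on_gas = nCᵥΔT with Cᵥ = R/(γ−1) = 20.79 J/(mol·K).
ΔU = 0.612 × 20.79 × (1427 − 464) = 12260 J.

ΔU ≈ 12.3 kJ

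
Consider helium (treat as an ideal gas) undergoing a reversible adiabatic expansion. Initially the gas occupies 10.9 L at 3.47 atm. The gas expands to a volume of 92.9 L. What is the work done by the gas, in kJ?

W ≈ 4.37 kJ

γ = 5/3 for a monatomic ideal gas.
P₂ = P₁(V₁/V₂)^γ = 3.47×(10.9/92.9)^(5/3) = 0.09758 atm.
For a reversible adiabat, W_by_gas = (P₁V₁ − P₂V₂)/(γ−1).
W_by = (351600×0.0109 − 9887×0.0929) / (2/3) = 4371 J.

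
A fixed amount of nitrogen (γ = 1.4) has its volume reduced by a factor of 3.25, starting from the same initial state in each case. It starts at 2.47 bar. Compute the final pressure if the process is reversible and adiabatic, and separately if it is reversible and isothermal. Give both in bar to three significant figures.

Isothermal: P₂ = P₁(V₁/V₂) = 2.47×3.25 = 8.027 bar.
Adiabatic: P₂ = P₁(V₁/V₂)^γ = 2.47×3.25^(1.4) = 12.86 bar.

adiabatic: 12.9 bar; isothermal: 8.03 bar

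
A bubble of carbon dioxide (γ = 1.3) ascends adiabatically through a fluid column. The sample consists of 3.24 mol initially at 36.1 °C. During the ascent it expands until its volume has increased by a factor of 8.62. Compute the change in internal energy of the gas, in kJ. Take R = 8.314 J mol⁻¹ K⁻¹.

For a reversible adiabat TV^(γ−1) is constant, so T₂ = T₁ (V₁/V₂)^(γ−1).
T₁ = 36.1 °C = 309.2 K.
T₂ = 309.2 × (1/8.62)^(0.3) = 162.1 K.
Q = 0, so ΔU = W_on_gas = nCᵥΔT with Cᵥ = R/(γ−1) = 27.71 J/(mol·K).
ΔU = 3.24 × 27.71 × (162.1 − 309.2) = -13220 J.

ΔU ≈ -13.2 kJ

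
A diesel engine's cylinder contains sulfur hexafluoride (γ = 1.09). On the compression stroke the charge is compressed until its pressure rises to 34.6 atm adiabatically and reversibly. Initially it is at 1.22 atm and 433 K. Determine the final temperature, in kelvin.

Adiabatic: T₂/T₁ = (P₂/P₁)^((γ−1)/γ).
T₂ = 433 × (34.6/1.22)^(0.0826) = 570.7 K.

T₂ ≈ 571 K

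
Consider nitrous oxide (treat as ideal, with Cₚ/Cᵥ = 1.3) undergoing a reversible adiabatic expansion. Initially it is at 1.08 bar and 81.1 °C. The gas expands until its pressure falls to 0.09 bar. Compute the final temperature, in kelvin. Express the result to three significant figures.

Along an adiabat T P^((1−γ)/γ) is constant, so T₂ = T₁ (P₂/P₁)^((γ−1)/γ).
T₁ = 81.1 °C = 354.2 K.
T₂ = 354.2 × (0.09/1.08)^(0.231) = 199.6 K.

T₂ ≈ 200 K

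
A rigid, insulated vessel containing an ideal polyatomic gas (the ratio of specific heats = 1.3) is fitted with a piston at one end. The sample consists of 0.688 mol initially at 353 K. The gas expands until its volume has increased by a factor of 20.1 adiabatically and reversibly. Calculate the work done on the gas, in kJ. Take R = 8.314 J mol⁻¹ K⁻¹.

Adiabatic: T₁V₁^(γ−1) = T₂V₂^(γ−1) ⇒ T₂ = T₁ (V₁/V₂)^(γ−1).
T₂ = 353 × (1/20.1)^(0.3) = 143.5 K.
Q = 0, so ΔU = W_on_gas = nCᵥΔT with Cᵥ = R/(γ−1) = 27.71 J/(mol·K).
ΔU = 0.688 × 27.71 × (143.5 − 353) = -3995 J.

W ≈ -3.99 kJ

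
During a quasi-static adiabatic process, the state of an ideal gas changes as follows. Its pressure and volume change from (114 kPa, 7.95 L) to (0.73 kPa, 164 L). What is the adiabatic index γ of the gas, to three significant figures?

γ ≈ 1.67

PV^γ = const ⇒ γ = ln(P₂/P₁) / ln(V₁/V₂).
γ = ln(0.73/114) / ln(7.95/164) = 1.669.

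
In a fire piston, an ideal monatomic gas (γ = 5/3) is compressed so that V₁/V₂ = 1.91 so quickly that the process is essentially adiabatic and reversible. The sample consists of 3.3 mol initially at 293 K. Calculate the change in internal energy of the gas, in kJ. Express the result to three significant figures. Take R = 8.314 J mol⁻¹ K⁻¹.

ΔU ≈ 6.50 kJ

For a reversible adiabat TV^(γ−1) is constant, so T₂ = T₁ (V₁/V₂)^(γ−1).
T₂ = 293 × 1.91^(2/3) = 451 K.
Q = 0, so ΔU = W_on_gas = nCᵥΔT with Cᵥ = R/(γ−1) = 12.47 J/(mol·K).
ΔU = 3.3 × 12.47 × (451 − 293) = 6504 J.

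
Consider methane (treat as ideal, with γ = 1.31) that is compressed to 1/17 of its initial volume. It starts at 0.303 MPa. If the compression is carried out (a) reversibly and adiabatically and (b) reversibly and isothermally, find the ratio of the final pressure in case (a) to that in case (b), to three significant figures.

Isothermal: P_b = P₁(V₁/V₂) = 0.303×17.
Adiabatic: P_a = P₁(V₁/V₂)^γ = 0.303×17^(1.31).
P_a/P_b = (V₁/V₂)^(γ−1) = 17^(0.31) = 2.407.

P_adiabatic / P_isothermal ≈ 2.41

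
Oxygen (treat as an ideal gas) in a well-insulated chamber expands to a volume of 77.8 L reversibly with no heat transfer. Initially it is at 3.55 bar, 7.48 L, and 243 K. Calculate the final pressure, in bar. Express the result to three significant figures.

P₂ ≈ 0.134 bar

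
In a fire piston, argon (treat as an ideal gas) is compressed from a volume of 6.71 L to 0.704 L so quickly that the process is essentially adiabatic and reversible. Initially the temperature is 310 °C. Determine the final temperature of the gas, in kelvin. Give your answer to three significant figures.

T₂ ≈ 2620 K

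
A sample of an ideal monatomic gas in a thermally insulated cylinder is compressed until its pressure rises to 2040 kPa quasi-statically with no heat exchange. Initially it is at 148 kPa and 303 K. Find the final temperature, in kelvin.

Adiabatic: T₂/T₁ = (P₂/P₁)^((γ−1)/γ).
For a monatomic ideal gas γ = 5/3, so (γ−1)/γ = 2/5.
T₂ = 303 × (2040/148)^(2/5) = 865.3 K.

T₂ ≈ 865 K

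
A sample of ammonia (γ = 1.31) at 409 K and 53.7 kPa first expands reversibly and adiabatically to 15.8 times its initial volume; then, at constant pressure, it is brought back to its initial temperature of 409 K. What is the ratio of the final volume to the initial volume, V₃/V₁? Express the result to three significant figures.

V₃/V₁ ≈ 37.2

Adiabatic step: V₂/V₁ = 15.8; T₂ = T₁·(1/15.8)^(0.31) = 173.8 K.
Isobaric step: V₃/V₂ = T₃/T₂ = 409/173.8.
V₃/V₁ = (V₂/V₁)(V₃/V₂) = 15.8 × (409/173.8) = 37.17.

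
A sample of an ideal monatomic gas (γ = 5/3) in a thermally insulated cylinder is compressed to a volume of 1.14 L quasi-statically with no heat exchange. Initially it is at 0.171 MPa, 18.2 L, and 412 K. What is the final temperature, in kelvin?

T₂ ≈ 2610 K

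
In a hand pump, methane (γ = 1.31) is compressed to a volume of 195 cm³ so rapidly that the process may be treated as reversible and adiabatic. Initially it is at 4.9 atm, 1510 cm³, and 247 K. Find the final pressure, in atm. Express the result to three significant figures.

P₂ ≈ 71.6 atm

Since PV^γ is constant along a reversible adiabat, P₂ = P₁ (V₁/V₂)^γ.
P₂ = 4.9 × (1510/195)^(1.31) = 71.57 atm.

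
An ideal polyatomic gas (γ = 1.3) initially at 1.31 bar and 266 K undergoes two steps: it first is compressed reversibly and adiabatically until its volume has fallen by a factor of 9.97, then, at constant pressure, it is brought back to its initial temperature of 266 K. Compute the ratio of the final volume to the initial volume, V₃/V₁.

V₃/V₁ ≈ 0.0503

Adiabatic step: V₂/V₁ = 0.1003; T₂ = T₁·9.97^(0.3) = 530.3 K.
Isobaric step: V₃/V₂ = T₃/T₂ = 266/530.3.
V₃/V₁ = (V₂/V₁)(V₃/V₂) = 0.1003 × (266/530.3) = 0.05031.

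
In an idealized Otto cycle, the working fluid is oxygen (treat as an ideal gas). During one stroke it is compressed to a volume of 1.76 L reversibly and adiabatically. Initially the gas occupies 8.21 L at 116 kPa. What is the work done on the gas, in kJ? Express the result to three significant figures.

γ = 7/5 for a diatomic ideal gas.
P₂ = P₁(V₁/V₂)^γ = 116×(8.21/1.76)^(7/5) = 1002 kPa.
For a reversible adiabat, W_by_gas = (P₁V₁ − P₂V₂)/(γ−1).
W_by = (116000×0.00821 − 1.002×10^6×0.00176) / (2/5) = -2027 J.
W_on_gas = −W_by = 2027 J.

W ≈ 2.03 kJ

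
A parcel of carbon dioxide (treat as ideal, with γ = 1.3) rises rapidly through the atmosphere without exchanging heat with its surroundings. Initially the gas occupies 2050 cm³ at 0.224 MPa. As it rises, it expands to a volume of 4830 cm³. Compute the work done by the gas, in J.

W ≈ 347 J

P₂ = P₁(V₁/V₂)^γ = 0.224×(2050/4830)^(1.3) = 0.07352 MPa.
For a reversible adiabat, W_by_gas = (P₁V₁ − P₂V₂)/(γ−1).
W_by = (224000×0.00205 − 73520×0.00483) / (0.3) = 347 J.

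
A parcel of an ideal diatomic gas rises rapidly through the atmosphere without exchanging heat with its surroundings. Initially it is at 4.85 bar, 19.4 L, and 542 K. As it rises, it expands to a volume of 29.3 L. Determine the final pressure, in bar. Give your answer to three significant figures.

Since PV^γ is constant along a reversible adiabat, P₂ = P₁ (V₁/V₂)^γ.
γ = 7/5 for a diatomic ideal gas.
P₂ = 4.85 × (19.4/29.3)^(7/5) = 2.723 bar.

P₂ ≈ 2.72 bar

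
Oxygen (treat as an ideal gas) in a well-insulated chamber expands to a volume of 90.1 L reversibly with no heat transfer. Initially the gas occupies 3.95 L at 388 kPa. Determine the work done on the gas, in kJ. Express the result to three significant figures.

W ≈ -2.73 kJ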